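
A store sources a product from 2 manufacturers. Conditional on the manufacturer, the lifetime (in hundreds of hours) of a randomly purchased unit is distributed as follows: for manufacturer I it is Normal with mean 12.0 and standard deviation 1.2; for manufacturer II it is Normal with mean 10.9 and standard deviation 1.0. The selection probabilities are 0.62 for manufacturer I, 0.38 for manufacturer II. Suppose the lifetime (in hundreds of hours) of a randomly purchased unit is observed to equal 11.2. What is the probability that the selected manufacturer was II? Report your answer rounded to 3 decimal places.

Likelihoods f(11.2 | ·): I: 0.266207; II: 0.381388.
Posterior ∝ prior × likelihood. Numerator for II: 0.38·0.381388 = 0.144927.
Normalizing constant: 0.62·0.266207 + 0.38·0.381388 = 0.309976.
P(II | observation) = 0.144927 / 0.309976 = 0.467545.

0.468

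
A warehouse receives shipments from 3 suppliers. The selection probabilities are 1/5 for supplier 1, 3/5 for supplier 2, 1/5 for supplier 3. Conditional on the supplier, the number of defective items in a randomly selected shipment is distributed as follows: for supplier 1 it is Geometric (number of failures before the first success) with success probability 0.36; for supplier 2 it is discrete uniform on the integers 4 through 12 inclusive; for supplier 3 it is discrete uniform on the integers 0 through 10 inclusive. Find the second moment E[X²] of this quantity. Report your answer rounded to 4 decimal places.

51.0198

For each component E[X²] = Var + (mean)², giving 1: 8.09877; 2: 70.6667; 3: 35.
Overall E[X²] = 0.2·8.09877 + 0.6·70.6667 + 0.2·35 = 51.0198.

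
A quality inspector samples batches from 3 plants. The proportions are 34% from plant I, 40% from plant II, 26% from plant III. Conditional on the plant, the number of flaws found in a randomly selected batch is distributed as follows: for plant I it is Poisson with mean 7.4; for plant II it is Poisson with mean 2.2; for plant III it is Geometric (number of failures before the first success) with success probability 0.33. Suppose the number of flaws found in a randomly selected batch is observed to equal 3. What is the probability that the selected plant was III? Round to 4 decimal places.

Likelihoods P(X=3 | ·): I: 0.0412824; II: 0.196639; III: 0.0992518.
Posterior ∝ prior × likelihood. Numerator for III: 0.26·0.0992518 = 0.0258055.
Normalizing constant: 0.34·0.0412824 + 0.4·0.196639 + 0.26·0.0992518 = 0.118497.
P(III | observation) = 0.0258055 / 0.118497 = 0.217773.

0.2178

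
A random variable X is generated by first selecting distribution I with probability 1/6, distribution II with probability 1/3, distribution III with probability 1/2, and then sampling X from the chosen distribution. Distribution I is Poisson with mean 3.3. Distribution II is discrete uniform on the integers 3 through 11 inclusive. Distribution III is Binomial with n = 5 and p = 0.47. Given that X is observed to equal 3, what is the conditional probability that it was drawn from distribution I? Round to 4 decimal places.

0.1676

Likelihoods P(X=3 | ·): I: 0.220912; II: 0.111111; III: 0.291639.
Posterior ∝ prior × likelihood. Numerator for I: 0.166667·0.220912 = 0.0368186.
Normalizing constant: 0.166667·0.220912 + 0.333333·0.111111 + 0.5·0.291639 = 0.219675.
P(I | observation) = 0.0368186 / 0.219675 = 0.167605.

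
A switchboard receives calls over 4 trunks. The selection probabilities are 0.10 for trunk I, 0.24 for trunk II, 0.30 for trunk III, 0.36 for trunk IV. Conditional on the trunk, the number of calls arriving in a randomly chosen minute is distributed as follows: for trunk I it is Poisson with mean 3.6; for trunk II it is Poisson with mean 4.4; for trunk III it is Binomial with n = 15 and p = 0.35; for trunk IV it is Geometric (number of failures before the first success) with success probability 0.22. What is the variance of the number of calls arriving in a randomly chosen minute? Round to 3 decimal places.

8.767

Per component, I: μ=3.6, E[X²]=16.56; II: μ=4.4, E[X²]=23.76; III: μ=5.25, E[X²]=30.975; IV: μ=3.54545, E[X²]=28.686.
E[X] = 0.1·3.6 + 0.24·4.4 + 0.3·5.25 + 0.36·3.54545 = 4.26736.
E[X²] = 0.1·16.56 + 0.24·23.76 + 0.3·30.975 + 0.36·28.686 = 26.9778.
Var(X) = E[X²] − (E[X])² = 26.9778 − 18.2104 = 8.76745.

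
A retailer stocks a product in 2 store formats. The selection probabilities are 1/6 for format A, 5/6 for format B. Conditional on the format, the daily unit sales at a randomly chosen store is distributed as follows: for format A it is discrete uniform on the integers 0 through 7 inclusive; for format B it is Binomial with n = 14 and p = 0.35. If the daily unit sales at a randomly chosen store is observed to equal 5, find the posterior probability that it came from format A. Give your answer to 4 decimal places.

0.1030

Likelihoods P(X=5 | ·): A: 0.125; B: 0.217783.
Posterior ∝ prior × likelihood. Numerator for A: 0.166667·0.125 = 0.0208333.
Normalizing constant: 0.166667·0.125 + 0.833333·0.217783 = 0.202319.
P(A | observation) = 0.0208333 / 0.202319 = 0.102973.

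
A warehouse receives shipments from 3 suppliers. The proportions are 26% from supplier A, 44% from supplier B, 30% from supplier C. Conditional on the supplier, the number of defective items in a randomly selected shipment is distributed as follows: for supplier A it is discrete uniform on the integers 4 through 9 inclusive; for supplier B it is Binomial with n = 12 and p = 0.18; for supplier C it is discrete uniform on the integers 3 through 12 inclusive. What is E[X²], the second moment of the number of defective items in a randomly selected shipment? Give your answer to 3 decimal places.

For each component E[X²] = Var + (mean)², giving A: 45.1667; B: 6.4368; C: 64.5.
Overall E[X²] = 0.26·45.1667 + 0.44·6.4368 + 0.3·64.5 = 33.9255.

33.926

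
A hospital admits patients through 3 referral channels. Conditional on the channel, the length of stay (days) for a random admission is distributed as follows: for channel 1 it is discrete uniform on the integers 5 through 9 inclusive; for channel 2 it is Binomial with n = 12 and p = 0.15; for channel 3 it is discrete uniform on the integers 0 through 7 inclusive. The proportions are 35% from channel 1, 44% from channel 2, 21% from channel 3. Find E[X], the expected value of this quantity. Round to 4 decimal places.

3.9770

Component means — 1: 7; 2: 1.8; 3: 3.5.
E[X] = 0.35·7 + 0.44·1.8 + 0.21·3.5 = 3.977.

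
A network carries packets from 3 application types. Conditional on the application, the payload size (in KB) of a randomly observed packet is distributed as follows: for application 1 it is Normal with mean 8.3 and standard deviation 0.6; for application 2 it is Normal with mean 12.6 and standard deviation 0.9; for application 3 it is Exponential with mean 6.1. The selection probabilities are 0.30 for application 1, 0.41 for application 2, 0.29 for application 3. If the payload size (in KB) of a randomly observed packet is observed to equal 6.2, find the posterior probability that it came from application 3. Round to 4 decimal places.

0.9753

Likelihoods f(6.2 | ·): 1: 0.00145447; 2: 4.63433e-12; 3: 0.0593275.
Posterior ∝ prior × likelihood. Numerator for 3: 0.29·0.0593275 = 0.017205.
Normalizing constant: 0.3·0.00145447 + 0.41·4.63433e-12 + 0.29·0.0593275 = 0.0176413.
P(3 | observation) = 0.017205 / 0.0176413 = 0.975266.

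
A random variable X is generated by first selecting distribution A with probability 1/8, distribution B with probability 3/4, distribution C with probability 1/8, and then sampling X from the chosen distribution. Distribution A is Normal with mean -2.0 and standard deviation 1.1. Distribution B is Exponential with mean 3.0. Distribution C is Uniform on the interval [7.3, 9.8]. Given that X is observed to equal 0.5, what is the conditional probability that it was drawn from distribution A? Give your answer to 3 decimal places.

0.016

Likelihoods f(0.5 | ·): A: 0.0274087; B: 0.282161; C: 0.
Posterior ∝ prior × likelihood. Numerator for A: 0.125·0.0274087 = 0.00342609.
Normalizing constant: 0.125·0.0274087 + 0.75·0.282161 + 0.125·0 = 0.215047.
P(A | observation) = 0.00342609 / 0.215047 = 0.0159319.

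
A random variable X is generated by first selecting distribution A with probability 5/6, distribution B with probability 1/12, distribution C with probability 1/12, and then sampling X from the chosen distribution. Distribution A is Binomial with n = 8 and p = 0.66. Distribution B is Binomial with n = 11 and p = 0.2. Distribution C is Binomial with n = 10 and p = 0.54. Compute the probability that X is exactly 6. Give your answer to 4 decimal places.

Conditional on each component, P(X = 6): A: 0.267534; B: 0.00968884; C: 0.233138.
By total probability, P(X = 6) = 0.833333·0.267534 + 0.0833333·0.00968884 + 0.0833333·0.233138 = 0.243181.

0.2432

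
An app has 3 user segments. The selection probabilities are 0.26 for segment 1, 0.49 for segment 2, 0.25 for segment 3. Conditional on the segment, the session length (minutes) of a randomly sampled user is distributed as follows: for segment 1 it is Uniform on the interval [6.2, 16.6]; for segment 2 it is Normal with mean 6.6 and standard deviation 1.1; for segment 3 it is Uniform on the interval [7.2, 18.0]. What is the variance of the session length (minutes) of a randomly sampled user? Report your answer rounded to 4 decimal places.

Per component, 1: μ=11.4, E[X²]=138.973; 2: μ=6.6, E[X²]=44.77; 3: μ=12.6, E[X²]=168.48.
E[X] = 0.26·11.4 + 0.49·6.6 + 0.25·12.6 = 9.348.
E[X²] = 0.26·138.973 + 0.49·44.77 + 0.25·168.48 = 100.19.
Var(X) = E[X²] − (E[X])² = 100.19 − 87.3851 = 12.8053.

12.8053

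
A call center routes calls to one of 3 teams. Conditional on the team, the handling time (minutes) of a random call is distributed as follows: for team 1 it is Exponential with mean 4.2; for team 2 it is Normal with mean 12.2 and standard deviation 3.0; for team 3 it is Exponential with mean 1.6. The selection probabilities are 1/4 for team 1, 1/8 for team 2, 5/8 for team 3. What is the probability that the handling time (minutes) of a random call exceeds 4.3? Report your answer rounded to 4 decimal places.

0.2568

Conditional on each team, P(X > 4.3): 1: 0.359224; 2: 0.995772; 3: 0.0680509.
By total probability, P(X > 4.3) = 0.25·0.359224 + 0.125·0.995772 + 0.625·0.0680509 = 0.256809.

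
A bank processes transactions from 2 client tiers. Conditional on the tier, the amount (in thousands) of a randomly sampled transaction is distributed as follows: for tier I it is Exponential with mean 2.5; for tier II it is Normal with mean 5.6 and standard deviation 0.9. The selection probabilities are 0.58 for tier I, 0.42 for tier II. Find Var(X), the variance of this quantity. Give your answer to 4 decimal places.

6.3062

Per component, I: μ=2.5, E[X²]=12.5; II: μ=5.6, E[X²]=32.17.
E[X] = 0.58·2.5 + 0.42·5.6 = 3.802.
E[X²] = 0.58·12.5 + 0.42·32.17 = 20.7614.
Var(X) = E[X²] − (E[X])² = 20.7614 − 14.4552 = 6.3062.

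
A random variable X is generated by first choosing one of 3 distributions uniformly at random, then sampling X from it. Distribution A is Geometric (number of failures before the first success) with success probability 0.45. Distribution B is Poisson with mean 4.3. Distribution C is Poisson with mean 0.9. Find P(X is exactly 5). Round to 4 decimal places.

Conditional on each component, P(X = 5): A: 0.0226478; B: 0.166224; C: 0.00200063.
By total probability, P(X = 5) = 0.333333·0.0226478 + 0.333333·0.166224 + 0.333333·0.00200063 = 0.0636243.

0.0636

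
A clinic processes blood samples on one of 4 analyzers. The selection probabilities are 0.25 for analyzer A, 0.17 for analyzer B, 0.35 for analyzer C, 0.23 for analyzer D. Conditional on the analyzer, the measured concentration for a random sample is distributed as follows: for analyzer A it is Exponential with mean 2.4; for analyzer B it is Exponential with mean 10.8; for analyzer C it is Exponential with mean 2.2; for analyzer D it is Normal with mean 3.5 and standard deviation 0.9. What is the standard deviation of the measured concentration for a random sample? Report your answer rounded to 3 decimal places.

Per component, A: μ=2.4, E[X²]=11.52; B: μ=10.8, E[X²]=233.28; C: μ=2.2, E[X²]=9.68; D: μ=3.5, E[X²]=13.06.
E[X] = 0.25·2.4 + 0.17·10.8 + 0.35·2.2 + 0.23·3.5 = 4.011.
E[X²] = 0.25·11.52 + 0.17·233.28 + 0.35·9.68 + 0.23·13.06 = 48.9294.
Var(X) = E[X²] − (E[X])² = 48.9294 − 16.0881 = 32.8413.
SD(X) = √32.8413 = 5.73073.

5.731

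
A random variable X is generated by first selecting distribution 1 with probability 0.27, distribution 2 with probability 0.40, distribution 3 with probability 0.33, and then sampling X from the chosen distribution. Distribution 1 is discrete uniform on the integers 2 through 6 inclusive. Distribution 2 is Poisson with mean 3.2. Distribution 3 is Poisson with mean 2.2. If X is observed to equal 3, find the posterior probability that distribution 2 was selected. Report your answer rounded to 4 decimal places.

0.4282

Likelihoods P(X=3 | ·): 1: 0.2; 2: 0.222616; 3: 0.196639.
Posterior ∝ prior × likelihood. Numerator for 2: 0.4·0.222616 = 0.0890464.
Normalizing constant: 0.27·0.2 + 0.4·0.222616 + 0.33·0.196639 = 0.207937.
P(2 | observation) = 0.0890464 / 0.207937 = 0.428237.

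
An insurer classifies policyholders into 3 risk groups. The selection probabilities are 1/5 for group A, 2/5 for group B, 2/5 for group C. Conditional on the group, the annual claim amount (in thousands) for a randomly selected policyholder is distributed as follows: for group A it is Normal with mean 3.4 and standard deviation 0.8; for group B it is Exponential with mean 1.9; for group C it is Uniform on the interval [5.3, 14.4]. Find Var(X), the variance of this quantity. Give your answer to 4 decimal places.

17.9529

Per component, A: μ=3.4, E[X²]=12.2; B: μ=1.9, E[X²]=7.22; C: μ=9.85, E[X²]=103.923.
E[X] = 0.2·3.4 + 0.4·1.9 + 0.4·9.85 = 5.38.
E[X²] = 0.2·12.2 + 0.4·7.22 + 0.4·103.923 = 46.8973.
Var(X) = E[X²] − (E[X])² = 46.8973 − 28.9444 = 17.9529.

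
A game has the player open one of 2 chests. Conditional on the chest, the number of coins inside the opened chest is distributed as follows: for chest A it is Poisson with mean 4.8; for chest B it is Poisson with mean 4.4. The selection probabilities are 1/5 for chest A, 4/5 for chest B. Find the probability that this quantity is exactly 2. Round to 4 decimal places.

Conditional on each chest, P(X = 2): A: 0.0948067; B: 0.118845.
By total probability, P(X = 2) = 0.2·0.0948067 + 0.8·0.118845 = 0.114037.

0.1140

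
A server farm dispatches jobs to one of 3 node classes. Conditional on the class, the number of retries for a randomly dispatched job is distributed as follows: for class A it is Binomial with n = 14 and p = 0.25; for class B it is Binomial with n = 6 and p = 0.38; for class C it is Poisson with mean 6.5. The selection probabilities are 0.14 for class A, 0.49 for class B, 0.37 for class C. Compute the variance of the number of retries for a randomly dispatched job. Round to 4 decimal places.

7.2621

Per component, A: μ=3.5, E[X²]=14.875; B: μ=2.28, E[X²]=6.612; C: μ=6.5, E[X²]=48.75.
E[X] = 0.14·3.5 + 0.49·2.28 + 0.37·6.5 = 4.0122.
E[X²] = 0.14·14.875 + 0.49·6.612 + 0.37·48.75 = 23.3599.
Var(X) = E[X²] − (E[X])² = 23.3599 − 16.0977 = 7.26213.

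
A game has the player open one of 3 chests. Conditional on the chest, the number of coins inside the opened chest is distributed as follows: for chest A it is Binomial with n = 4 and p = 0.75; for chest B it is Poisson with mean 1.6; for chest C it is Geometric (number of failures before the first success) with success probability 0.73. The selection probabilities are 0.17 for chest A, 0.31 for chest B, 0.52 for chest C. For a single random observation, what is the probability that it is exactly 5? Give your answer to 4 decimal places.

Conditional on each chest, P(X = 5): A: 0; B: 0.017642; C: 0.00104747.
By total probability, P(X = 5) = 0.17·0 + 0.31·0.017642 + 0.52·0.00104747 = 0.0060137.

0.0060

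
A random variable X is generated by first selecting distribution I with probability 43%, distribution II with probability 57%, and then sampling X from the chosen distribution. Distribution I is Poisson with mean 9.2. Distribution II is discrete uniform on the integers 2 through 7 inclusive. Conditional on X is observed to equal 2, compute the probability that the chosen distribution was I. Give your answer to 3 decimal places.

Likelihoods P(X=2 | ·): I: 0.00427599; II: 0.166667.
Posterior ∝ prior × likelihood. Numerator for I: 0.43·0.00427599 = 0.00183867.
Normalizing constant: 0.43·0.00427599 + 0.57·0.166667 = 0.0968387.
P(I | observation) = 0.00183867 / 0.0968387 = 0.018987.

0.019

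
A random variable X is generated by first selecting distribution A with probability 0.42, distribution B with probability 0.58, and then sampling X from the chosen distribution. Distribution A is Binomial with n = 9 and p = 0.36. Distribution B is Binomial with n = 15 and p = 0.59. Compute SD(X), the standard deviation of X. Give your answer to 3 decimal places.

3.262

Per component, A: μ=3.24, E[X²]=12.5712; B: μ=8.85, E[X²]=81.951.
E[X] = 0.42·3.24 + 0.58·8.85 = 6.4938.
E[X²] = 0.42·12.5712 + 0.58·81.951 = 52.8115.
Var(X) = E[X²] − (E[X])² = 52.8115 − 42.1694 = 10.642.
SD(X) = √10.642 = 3.26221.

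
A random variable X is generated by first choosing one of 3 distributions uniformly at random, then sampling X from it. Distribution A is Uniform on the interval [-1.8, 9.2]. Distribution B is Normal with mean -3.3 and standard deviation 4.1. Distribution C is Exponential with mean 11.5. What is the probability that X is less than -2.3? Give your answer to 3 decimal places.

Conditional on each component, P(X < -2.3): A: 0; B: 0.596347; C: 0.
By total probability, P(X < -2.3) = 0.333333·0 + 0.333333·0.596347 + 0.333333·0 = 0.198782.

0.199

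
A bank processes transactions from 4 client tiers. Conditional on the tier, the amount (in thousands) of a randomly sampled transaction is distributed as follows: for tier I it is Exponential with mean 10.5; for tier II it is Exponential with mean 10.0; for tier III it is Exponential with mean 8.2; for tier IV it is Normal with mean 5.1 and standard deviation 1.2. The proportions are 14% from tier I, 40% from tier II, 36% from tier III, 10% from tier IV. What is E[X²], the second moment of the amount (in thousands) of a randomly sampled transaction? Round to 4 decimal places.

162.0278

For each component E[X²] = Var + (mean)², giving I: 220.5; II: 200; III: 134.48; IV: 27.45.
Overall E[X²] = 0.14·220.5 + 0.4·200 + 0.36·134.48 + 0.1·27.45 = 162.028.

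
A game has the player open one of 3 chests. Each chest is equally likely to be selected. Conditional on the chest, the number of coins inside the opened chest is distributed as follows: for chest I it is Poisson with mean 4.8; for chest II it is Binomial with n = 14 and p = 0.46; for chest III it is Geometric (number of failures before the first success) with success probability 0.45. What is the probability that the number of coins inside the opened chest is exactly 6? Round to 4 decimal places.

0.1193

Conditional on each chest, P(X = 6): I: 0.139798; II: 0.205709; III: 0.0124563.
By total probability, P(X = 6) = 0.333333·0.139798 + 0.333333·0.205709 + 0.333333·0.0124563 = 0.119321.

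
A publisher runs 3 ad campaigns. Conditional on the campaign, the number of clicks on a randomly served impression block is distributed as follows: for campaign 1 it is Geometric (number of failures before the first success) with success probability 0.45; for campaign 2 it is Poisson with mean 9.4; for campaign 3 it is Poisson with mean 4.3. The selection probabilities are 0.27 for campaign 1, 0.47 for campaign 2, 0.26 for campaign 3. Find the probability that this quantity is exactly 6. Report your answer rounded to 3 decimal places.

Conditional on each campaign, P(X = 6): 1: 0.0124563; 2: 0.0792623; 3: 0.119127.
By total probability, P(X = 6) = 0.27·0.0124563 + 0.47·0.0792623 + 0.26·0.119127 = 0.0715896.

0.072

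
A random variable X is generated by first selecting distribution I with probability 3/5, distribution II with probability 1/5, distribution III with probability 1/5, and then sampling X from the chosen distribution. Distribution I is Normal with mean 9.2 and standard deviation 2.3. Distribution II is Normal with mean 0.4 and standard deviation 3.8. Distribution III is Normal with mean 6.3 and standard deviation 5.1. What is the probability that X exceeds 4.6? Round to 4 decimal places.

0.7394

Conditional on each component, P(X > 4.6): I: 0.97725; II: 0.134523; III: 0.630559.
By total probability, P(X > 4.6) = 0.6·0.97725 + 0.2·0.134523 + 0.2·0.630559 = 0.739366.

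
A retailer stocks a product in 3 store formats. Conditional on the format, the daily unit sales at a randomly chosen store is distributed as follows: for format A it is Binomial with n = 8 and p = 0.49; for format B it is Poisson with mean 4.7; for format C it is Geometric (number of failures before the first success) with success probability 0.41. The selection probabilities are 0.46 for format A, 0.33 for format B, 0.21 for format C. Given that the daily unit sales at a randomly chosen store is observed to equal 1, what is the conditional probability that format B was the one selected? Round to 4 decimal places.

0.1740

Likelihoods P(X=1 | ·): A: 0.0351785; B: 0.0427478; C: 0.2419.
Posterior ∝ prior × likelihood. Numerator for B: 0.33·0.0427478 = 0.0141068.
Normalizing constant: 0.46·0.0351785 + 0.33·0.0427478 + 0.21·0.2419 = 0.0810879.
P(B | observation) = 0.0141068 / 0.0810879 = 0.173969.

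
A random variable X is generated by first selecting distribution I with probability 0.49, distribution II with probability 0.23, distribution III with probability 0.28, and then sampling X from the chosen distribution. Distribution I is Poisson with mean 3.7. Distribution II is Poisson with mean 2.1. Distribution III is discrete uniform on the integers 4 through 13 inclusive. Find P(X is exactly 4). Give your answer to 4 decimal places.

0.1454

Conditional on each component, P(X = 4): I: 0.193066; II: 0.099231; III: 0.1.
By total probability, P(X = 4) = 0.49·0.193066 + 0.23·0.099231 + 0.28·0.1 = 0.145426.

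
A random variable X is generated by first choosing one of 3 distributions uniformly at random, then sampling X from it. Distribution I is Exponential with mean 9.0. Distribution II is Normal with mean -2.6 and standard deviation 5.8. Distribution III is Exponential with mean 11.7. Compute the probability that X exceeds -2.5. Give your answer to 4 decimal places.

Conditional on each component, P(X > -2.5): I: 1; II: 0.493122; III: 1.
By total probability, P(X > -2.5) = 0.333333·1 + 0.333333·0.493122 + 0.333333·1 = 0.831041.

0.8310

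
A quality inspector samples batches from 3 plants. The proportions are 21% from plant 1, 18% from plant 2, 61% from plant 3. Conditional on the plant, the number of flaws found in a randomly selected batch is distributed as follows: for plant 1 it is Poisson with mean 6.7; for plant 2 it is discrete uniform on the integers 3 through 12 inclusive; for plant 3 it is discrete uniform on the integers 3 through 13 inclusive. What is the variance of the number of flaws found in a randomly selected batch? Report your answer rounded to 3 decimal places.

Per component, 1: μ=6.7, E[X²]=51.59; 2: μ=7.5, E[X²]=64.5; 3: μ=8, E[X²]=74.
E[X] = 0.21·6.7 + 0.18·7.5 + 0.61·8 = 7.637.
E[X²] = 0.21·51.59 + 0.18·64.5 + 0.61·74 = 67.5839.
Var(X) = E[X²] − (E[X])² = 67.5839 − 58.3238 = 9.26013.

9.260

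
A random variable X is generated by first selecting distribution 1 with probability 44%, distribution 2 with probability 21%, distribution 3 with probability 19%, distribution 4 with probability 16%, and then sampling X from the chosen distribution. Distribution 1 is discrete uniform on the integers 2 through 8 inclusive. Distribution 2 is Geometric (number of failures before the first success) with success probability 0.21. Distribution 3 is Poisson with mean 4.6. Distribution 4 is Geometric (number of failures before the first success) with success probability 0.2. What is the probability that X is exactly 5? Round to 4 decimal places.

0.1197

Conditional on each component, P(X = 5): 1: 0.142857; 2: 0.0646182; 3: 0.172526; 4: 0.065536.
By total probability, P(X = 5) = 0.44·0.142857 + 0.21·0.0646182 + 0.19·0.172526 + 0.16·0.065536 = 0.119693.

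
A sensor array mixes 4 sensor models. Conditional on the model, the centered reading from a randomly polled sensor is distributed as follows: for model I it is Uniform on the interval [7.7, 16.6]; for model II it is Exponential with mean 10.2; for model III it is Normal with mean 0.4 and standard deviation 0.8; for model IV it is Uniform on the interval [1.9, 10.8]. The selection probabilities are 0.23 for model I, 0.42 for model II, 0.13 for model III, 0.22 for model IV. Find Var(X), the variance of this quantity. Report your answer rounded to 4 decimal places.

Per component, I: μ=12.15, E[X²]=154.223; II: μ=10.2, E[X²]=208.08; III: μ=0.4, E[X²]=0.8; IV: μ=6.35, E[X²]=46.9233.
E[X] = 0.23·12.15 + 0.42·10.2 + 0.13·0.4 + 0.22·6.35 = 8.5275.
E[X²] = 0.23·154.223 + 0.42·208.08 + 0.13·0.8 + 0.22·46.9233 = 133.292.
Var(X) = E[X²] − (E[X])² = 133.292 − 72.7183 = 60.5738.

60.5738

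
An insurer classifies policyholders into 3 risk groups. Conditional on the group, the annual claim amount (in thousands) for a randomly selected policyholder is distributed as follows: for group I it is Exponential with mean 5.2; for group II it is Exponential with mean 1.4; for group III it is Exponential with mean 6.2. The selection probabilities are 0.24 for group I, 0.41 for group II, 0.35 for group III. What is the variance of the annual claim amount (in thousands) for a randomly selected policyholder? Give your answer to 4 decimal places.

Per component, I: μ=5.2, E[X²]=54.08; II: μ=1.4, E[X²]=3.92; III: μ=6.2, E[X²]=76.88.
E[X] = 0.24·5.2 + 0.41·1.4 + 0.35·6.2 = 3.992.
E[X²] = 0.24·54.08 + 0.41·3.92 + 0.35·76.88 = 41.4944.
Var(X) = E[X²] − (E[X])² = 41.4944 − 15.9361 = 25.5583.

25.5583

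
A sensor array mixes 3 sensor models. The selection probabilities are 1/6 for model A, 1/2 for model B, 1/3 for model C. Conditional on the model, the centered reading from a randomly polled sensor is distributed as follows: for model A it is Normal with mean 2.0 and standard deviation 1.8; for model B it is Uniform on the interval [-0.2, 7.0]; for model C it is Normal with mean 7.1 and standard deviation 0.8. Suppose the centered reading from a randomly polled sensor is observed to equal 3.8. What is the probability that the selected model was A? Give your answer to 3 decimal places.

0.244

Likelihoods f(3.8 | ·): A: 0.134428; B: 0.138889; C: 0.000100676.
Posterior ∝ prior × likelihood. Numerator for A: 0.166667·0.134428 = 0.0224047.
Normalizing constant: 0.166667·0.134428 + 0.5·0.138889 + 0.333333·0.000100676 = 0.0918827.
P(A | observation) = 0.0224047 / 0.0918827 = 0.24384.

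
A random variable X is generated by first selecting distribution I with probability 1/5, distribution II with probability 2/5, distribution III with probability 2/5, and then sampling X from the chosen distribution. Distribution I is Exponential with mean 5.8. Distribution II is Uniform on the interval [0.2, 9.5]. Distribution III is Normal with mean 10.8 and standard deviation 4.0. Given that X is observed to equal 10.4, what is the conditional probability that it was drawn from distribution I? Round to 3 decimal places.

0.126

Likelihoods f(10.4 | ·): I: 0.028697; II: 0; III: 0.0992381.
Posterior ∝ prior × likelihood. Numerator for I: 0.2·0.028697 = 0.00573941.
Normalizing constant: 0.2·0.028697 + 0.4·0 + 0.4·0.0992381 = 0.0454347.
P(I | observation) = 0.00573941 / 0.0454347 = 0.126322.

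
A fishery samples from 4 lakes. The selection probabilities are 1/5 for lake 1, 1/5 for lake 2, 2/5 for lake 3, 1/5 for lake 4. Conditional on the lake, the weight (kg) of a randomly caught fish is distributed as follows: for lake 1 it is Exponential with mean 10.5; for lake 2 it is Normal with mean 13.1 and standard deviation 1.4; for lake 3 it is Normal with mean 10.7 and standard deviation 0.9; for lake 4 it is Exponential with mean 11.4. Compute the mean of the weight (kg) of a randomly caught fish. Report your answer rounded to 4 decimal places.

Component means — 1: 10.5; 2: 13.1; 3: 10.7; 4: 11.4.
E[X] = 0.2·10.5 + 0.2·13.1 + 0.4·10.7 + 0.2·11.4 = 11.28.

11.2800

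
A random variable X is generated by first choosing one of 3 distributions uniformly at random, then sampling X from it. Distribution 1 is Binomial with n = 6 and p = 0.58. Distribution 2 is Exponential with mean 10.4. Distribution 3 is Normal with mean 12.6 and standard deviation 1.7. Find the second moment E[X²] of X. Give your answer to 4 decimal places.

For each component E[X²] = Var + (mean)², giving 1: 13.572; 2: 216.32; 3: 161.65.
Overall E[X²] = 0.333333·13.572 + 0.333333·216.32 + 0.333333·161.65 = 130.514.

130.5140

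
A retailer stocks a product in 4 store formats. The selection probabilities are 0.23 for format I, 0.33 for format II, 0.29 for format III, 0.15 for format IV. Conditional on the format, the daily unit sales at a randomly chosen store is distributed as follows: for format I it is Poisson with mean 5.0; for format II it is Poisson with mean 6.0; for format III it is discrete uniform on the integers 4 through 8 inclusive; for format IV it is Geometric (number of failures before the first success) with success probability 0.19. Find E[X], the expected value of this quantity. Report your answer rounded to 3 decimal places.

5.509

Component means — I: 5; II: 6; III: 6; IV: 4.26316.
E[X] = 0.23·5 + 0.33·6 + 0.29·6 + 0.15·4.26316 = 5.50947.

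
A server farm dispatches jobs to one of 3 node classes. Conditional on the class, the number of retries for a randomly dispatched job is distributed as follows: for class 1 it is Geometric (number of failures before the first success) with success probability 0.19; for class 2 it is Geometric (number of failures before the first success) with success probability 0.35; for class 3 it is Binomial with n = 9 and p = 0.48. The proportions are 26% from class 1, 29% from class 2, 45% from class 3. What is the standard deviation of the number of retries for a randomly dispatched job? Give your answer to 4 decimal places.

3.1003

Per component, 1: μ=4.26316, E[X²]=40.6122; 2: μ=1.85714, E[X²]=8.7551; 3: μ=4.32, E[X²]=20.9088.
E[X] = 0.26·4.26316 + 0.29·1.85714 + 0.45·4.32 = 3.59099.
E[X²] = 0.26·40.6122 + 0.29·8.7551 + 0.45·20.9088 = 22.5071.
Var(X) = E[X²] − (E[X])² = 22.5071 − 12.8952 = 9.61188.
SD(X) = √9.61188 = 3.1003.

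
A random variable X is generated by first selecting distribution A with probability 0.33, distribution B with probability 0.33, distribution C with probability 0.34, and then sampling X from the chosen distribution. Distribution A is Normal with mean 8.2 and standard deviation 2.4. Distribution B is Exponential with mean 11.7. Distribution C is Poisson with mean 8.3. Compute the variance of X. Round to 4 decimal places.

Per component, A: μ=8.2, E[X²]=73; B: μ=11.7, E[X²]=273.78; C: μ=8.3, E[X²]=77.19.
E[X] = 0.33·8.2 + 0.33·11.7 + 0.34·8.3 = 9.389.
E[X²] = 0.33·73 + 0.33·273.78 + 0.34·77.19 = 140.682.
Var(X) = E[X²] − (E[X])² = 140.682 − 88.1533 = 52.5287.

52.5287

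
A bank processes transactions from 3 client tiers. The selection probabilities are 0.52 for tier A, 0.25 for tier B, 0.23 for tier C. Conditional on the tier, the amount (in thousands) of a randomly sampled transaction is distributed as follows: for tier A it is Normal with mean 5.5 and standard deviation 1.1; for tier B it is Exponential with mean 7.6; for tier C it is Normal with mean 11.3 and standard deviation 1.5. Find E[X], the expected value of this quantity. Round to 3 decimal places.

7.359

Component means — A: 5.5; B: 7.6; C: 11.3.
E[X] = 0.52·5.5 + 0.25·7.6 + 0.23·11.3 = 7.359.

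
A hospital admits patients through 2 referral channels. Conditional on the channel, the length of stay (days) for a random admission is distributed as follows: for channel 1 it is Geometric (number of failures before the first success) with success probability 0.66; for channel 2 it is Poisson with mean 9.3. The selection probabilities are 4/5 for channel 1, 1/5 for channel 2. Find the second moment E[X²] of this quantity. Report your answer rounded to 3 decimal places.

19.995

For each component E[X²] = Var + (mean)², giving 1: 1.04591; 2: 95.79.
Overall E[X²] = 0.8·1.04591 + 0.2·95.79 = 19.9947.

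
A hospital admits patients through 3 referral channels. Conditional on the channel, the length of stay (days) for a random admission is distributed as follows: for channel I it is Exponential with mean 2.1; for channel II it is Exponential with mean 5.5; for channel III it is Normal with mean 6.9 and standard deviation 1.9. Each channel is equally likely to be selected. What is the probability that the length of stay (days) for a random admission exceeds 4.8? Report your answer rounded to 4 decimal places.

Conditional on each channel, P(X > 4.8): I: 0.101701; II: 0.417811; III: 0.865477.
By total probability, P(X > 4.8) = 0.333333·0.101701 + 0.333333·0.417811 + 0.333333·0.865477 = 0.461663.

0.4617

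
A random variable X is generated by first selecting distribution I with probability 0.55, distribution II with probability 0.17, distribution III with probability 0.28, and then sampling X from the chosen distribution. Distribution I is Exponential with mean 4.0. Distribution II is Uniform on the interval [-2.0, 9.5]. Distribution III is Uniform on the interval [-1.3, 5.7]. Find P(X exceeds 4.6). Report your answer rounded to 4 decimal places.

Conditional on each component, P(X > 4.6): I: 0.316637; II: 0.426087; III: 0.157143.
By total probability, P(X > 4.6) = 0.55·0.316637 + 0.17·0.426087 + 0.28·0.157143 = 0.290585.

0.2906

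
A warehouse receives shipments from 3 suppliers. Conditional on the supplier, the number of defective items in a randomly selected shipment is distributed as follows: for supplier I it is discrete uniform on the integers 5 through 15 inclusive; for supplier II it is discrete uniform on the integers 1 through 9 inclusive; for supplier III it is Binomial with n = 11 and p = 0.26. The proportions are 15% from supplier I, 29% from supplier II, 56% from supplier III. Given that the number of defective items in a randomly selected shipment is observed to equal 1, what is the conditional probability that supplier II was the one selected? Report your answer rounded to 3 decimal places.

Likelihoods P(X=1 | ·): I: 0; II: 0.111111; III: 0.140826.
Posterior ∝ prior × likelihood. Numerator for II: 0.29·0.111111 = 0.0322222.
Normalizing constant: 0.15·0 + 0.29·0.111111 + 0.56·0.140826 = 0.111085.
P(II | observation) = 0.0322222 / 0.111085 = 0.290069.

0.290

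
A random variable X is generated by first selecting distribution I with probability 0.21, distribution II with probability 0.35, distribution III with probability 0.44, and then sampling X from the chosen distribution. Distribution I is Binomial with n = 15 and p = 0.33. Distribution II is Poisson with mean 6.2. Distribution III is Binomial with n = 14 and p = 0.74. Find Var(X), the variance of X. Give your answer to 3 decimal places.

Per component, I: μ=4.95, E[X²]=27.819; II: μ=6.2, E[X²]=44.64; III: μ=10.36, E[X²]=110.023.
E[X] = 0.21·4.95 + 0.35·6.2 + 0.44·10.36 = 7.7679.
E[X²] = 0.21·27.819 + 0.35·44.64 + 0.44·110.023 = 69.8762.
Var(X) = E[X²] − (E[X])² = 69.8762 − 60.3403 = 9.53593.

9.536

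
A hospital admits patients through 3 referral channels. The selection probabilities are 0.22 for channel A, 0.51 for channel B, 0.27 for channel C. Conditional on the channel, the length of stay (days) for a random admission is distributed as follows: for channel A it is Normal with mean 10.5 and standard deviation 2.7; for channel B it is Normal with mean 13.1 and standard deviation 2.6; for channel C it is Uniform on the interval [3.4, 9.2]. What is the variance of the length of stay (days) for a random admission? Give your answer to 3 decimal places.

13.982

Per component, A: μ=10.5, E[X²]=117.54; B: μ=13.1, E[X²]=178.37; C: μ=6.3, E[X²]=42.4933.
E[X] = 0.22·10.5 + 0.51·13.1 + 0.27·6.3 = 10.692.
E[X²] = 0.22·117.54 + 0.51·178.37 + 0.27·42.4933 = 128.301.
Var(X) = E[X²] − (E[X])² = 128.301 − 114.319 = 13.9818.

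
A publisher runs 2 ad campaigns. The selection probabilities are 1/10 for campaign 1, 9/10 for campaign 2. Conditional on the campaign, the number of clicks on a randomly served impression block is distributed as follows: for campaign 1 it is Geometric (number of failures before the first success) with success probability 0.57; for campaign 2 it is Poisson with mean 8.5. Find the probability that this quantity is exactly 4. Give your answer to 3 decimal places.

0.042

Conditional on each campaign, P(X = 4): 1: 0.0194872; 2: 0.0442549.
By total probability, P(X = 4) = 0.1·0.0194872 + 0.9·0.0442549 = 0.0417781.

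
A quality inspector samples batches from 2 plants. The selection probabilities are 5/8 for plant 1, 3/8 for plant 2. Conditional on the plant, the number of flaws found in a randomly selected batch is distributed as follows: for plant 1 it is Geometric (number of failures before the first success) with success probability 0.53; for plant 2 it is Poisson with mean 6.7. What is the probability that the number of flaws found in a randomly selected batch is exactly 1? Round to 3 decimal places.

0.159

Conditional on each plant, P(X = 1): 1: 0.2491; 2: 0.00824711.
By total probability, P(X = 1) = 0.625·0.2491 + 0.375·0.00824711 = 0.15878.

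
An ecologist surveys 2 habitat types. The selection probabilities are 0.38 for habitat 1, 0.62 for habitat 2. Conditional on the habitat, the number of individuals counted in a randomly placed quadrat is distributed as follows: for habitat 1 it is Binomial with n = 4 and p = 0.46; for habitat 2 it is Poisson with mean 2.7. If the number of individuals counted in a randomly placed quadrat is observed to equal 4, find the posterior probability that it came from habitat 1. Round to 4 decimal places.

Likelihoods P(X=4 | ·): 1: 0.0447746; 2: 0.148816.
Posterior ∝ prior × likelihood. Numerator for 1: 0.38·0.0447746 = 0.0170143.
Normalizing constant: 0.38·0.0447746 + 0.62·0.148816 = 0.10928.
P(1 | observation) = 0.0170143 / 0.10928 = 0.155695.

0.1557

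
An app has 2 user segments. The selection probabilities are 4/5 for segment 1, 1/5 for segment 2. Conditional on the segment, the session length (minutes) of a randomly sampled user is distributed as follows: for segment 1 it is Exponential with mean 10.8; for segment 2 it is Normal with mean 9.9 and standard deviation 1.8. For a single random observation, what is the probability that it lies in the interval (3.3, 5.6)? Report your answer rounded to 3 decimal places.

0.115

Conditional on each segment, P(3.3 < X < 5.6): 1: 0.141312; 2: 0.00832684.
By total probability, P(3.3 < X < 5.6) = 0.8·0.141312 + 0.2·0.00832684 = 0.114715.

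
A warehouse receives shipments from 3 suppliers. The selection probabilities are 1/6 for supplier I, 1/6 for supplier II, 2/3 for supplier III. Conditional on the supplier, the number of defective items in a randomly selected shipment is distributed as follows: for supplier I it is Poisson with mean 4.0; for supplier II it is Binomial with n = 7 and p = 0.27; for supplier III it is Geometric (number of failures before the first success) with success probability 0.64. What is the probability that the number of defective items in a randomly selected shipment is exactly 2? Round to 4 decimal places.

Conditional on each supplier, P(X = 2): I: 0.146525; II: 0.317367; III: 0.082944.
By total probability, P(X = 2) = 0.166667·0.146525 + 0.166667·0.317367 + 0.666667·0.082944 = 0.132611.

0.1326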